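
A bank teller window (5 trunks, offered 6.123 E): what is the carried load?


B(5,6.123) = 0.368903 (Erlang-B)
Carried load = a(1 − B) = 6.123·(1 − 0.368903) = 6.123·0.631097 = 3.8642 E

Final: 3.8642 Erlangs


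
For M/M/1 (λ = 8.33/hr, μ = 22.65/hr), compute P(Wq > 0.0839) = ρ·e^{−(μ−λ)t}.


ρ = 8.33/22.65 = 0.3678
P(Wq > t) = ρ·e^{−(μ−λ)t} = 0.3678·e^{−1.2014}
= 0.3678·0.300758 = 0.110610

Final: 0.110610


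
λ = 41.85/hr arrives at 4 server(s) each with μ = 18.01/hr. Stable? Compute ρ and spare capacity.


Total capacity cμ = 4·18.01 = 72.04/hr
ρ = λ/(cμ) = 41.85/72.04 = 0.5809
Stable ⇔ ρ < 1: YES
Spare capacity = cμ − λ = 72.04 − 41.85 = 30.19/hr

Final: ρ = 0.5809; stable; margin = 30.19/hr


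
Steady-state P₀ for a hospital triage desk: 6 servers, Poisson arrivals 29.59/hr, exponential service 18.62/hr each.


a = λ/μ = 29.59/18.62 = 1.5892; ρ = a/c = 0.2649
Σ_{k=0}^{5} a^k/k! (terms k=0..5) = 1.00000 + 1.58915 + 1.26270 + 0.66887 + 0.26574 + 0.08446 = 4.87092
Tail: a^6/(6!(1−ρ)) = 16.10615/(720·0.7351) = 0.03043
P₀ = 1/(4.87092 + 0.03043) = 1/4.90135 = 0.204025

Final: 0.204025


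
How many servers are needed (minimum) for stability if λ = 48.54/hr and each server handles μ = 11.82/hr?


Stability requires cμ > λ ⇔ c > λ/μ.
λ/μ = 48.54/11.82 = 4.1066
Minimum integer c = ⌊4.1066⌋ + 1 = 5
Check: 5·11.82 = 59.10 > 48.54, while 4·11.82 = 47.28 ≤ 48.54

Final: 5 servers


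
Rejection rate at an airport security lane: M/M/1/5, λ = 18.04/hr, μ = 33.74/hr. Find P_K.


ρ = λ/μ = 18.04/33.74 = 0.5347
P_K = (1−ρ)ρ^K/(1−ρ^(K+1)) = (0.4653·0.043698)/(1 − 0.023364)
= 0.020333/0.976636 = 0.020820

Final: 0.020820


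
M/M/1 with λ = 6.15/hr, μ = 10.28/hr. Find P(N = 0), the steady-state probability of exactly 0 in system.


ρ = 6.15/10.28 = 0.5982
P_n = (1−ρ)·ρ^n = (1 − 0.5982)·0.5982^0 = 0.4018·1.000000 = 0.401751

Final: 0.401751


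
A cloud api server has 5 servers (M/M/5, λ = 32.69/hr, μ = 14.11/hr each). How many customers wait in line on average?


a = λ/μ = 2.3168; ρ = a/5 = 0.4634
P₀ = 0.096992
Lq = P₀·a^c·ρ / (c!·(1−ρ)²) = 0.096992·66.74820·0.4634/(120·0.28798)
= 0.08681

Final: 0.08681


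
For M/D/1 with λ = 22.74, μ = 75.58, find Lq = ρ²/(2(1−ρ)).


ρ = 22.74/75.58 = 0.3009
M/D/1: Lq = ρ²/(2(1−ρ)) = 0.09052/(2·0.6991) = 0.06474

Final: 0.06474


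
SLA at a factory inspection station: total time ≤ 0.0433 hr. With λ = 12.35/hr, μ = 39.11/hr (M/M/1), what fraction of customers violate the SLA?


W ~ Exponential(μ−λ) for M/M/1.
μ − λ = 39.11 − 12.35 = 26.7600
P(W > t) = e^{−(μ−λ)t} = e^{−1.1587} = 0.313891

Final: 0.313891


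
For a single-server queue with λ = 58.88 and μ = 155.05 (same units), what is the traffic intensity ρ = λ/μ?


ρ = λ/μ = 58.88/155.05 = 0.3797

Final: 0.3797


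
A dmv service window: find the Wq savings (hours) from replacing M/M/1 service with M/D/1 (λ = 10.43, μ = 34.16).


ρ = 10.43/34.16 = 0.3053
Wq(M/M/1) = ρ/(μ−λ) = 0.3053/23.73 = 0.01287 hr
Wq(M/D/1) = ρ/(2(μ−λ)) = 0.006433 hr
Savings = 0.01287 − 0.006433 = 0.006433 hr

Final: 0.006433 hr


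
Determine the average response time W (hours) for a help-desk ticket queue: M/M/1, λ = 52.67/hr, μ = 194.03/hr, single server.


W = 1/(μ−λ) = 1/(194.03 − 52.67) = 1/141.36 = 0.007074 hr

Final: 0.007074 hr


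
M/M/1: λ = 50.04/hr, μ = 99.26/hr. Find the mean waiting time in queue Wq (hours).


ρ = 50.04/99.26 = 0.5041
Wq = ρ/(μ−λ) = 0.5041/(99.26 − 50.04) = 0.5041/49.22 = 0.01024 hr

Final: 0.01024 hr


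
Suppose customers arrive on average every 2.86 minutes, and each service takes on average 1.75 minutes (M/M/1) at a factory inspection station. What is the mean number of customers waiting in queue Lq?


λ = 60/2.86 = 20.9790 /hr
μ = 60/1.75 = 34.2857 /hr
ρ = λ/μ = 20.9790/34.2857 = 0.6119
Lq = ρ²/(1−ρ) = 0.3744/0.3881 = 0.9647

Final: 0.9647


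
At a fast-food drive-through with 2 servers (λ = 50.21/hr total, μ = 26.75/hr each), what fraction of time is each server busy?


ρ = λ/(cμ) = 50.21/(2·26.75) = 50.21/53.50 = 0.9385

Final: 0.9385


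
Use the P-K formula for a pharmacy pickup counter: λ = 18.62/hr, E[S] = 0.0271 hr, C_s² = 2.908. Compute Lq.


ρ = λ·E[S] = 18.62·0.0271 = 0.5046
Lq = ρ²(1+C_s²)/(2(1−ρ)) = 0.2546·(1+2.908)/(2·0.4954)
= 0.2546·3.9080/0.9908 = 1.00431

Final: 1.00431


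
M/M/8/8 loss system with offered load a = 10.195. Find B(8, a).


B(c,a) = (a^c/c!) / Σ_{k=0}^{c} a^k/k!
a^8/8! = 2894.525084
Σ terms (k=0..8): 1.00000 + 10.19500 + 51.96901 + 176.60803 + 450.12971 + 917.81448 + 1559.51977 + 2271.32915 + 2894.52508 = 8333.090230
B = 2894.525084/8333.090230 = 0.347353

Final: 0.347353


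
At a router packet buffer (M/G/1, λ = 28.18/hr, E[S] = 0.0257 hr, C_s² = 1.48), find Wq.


ρ = λ·E[S] = 28.18·0.0257 = 0.7242
E[S²] = E[S]²(1+C_s²) = 0.0257²·(1+1.48) = 0.001638
Wq = λ·E[S²]/(2(1−ρ)) = 28.18·0.001638/(2·0.2758) = 0.08369 hr

Final: 0.08369 hr


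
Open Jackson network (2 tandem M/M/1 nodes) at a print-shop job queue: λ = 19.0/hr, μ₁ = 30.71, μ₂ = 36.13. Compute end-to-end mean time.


Each node sees arrival rate λ = 19.0/hr (tandem ⇒ throughput preserved).
W₁ = 1/(μ₁−λ) = 1/(30.71−19.0) = 0.08540 hr
W₂ = 1/(μ₂−λ) = 1/(36.13−19.0) = 0.05838 hr
W_total = W₁ + W₂ = 0.08540 + 0.05838 = 0.14377 hr

Final: 0.14377 hr


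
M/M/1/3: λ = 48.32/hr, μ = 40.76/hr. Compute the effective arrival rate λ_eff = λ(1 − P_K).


ρ = 1.1855; P_K = (1−ρ)ρ^3/(1−ρ^4) = 0.316923
λ_eff = λ(1 − P_K) = 48.32·(1 − 0.316923) = 48.32·0.683077 = 33.0063 /hr

Final: 33.0063 /hr


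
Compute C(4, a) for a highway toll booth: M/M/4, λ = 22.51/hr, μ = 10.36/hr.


a = λ/μ = 2.1728; ρ = a/4 = 0.5432
P₀ = 0.107807 (from M/M/c formula)
C(c,a) = [a^c/(c!(1−ρ))]·P₀ = [22.28758/(24·0.4568)]·0.107807
= 2.03292·0.107807 = 0.219164

Final: 0.219164


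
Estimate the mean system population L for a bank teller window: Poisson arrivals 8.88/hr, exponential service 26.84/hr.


ρ = λ/μ = 8.88/26.84 = 0.3308
L = ρ/(1−ρ) = 0.3308/(1 − 0.3308) = 0.3308/0.6692 = 0.4944

Final: 0.4944


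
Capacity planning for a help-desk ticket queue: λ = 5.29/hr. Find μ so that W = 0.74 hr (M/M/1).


W = 1/(μ−λ) ⇒ μ − λ = 1/W = 1/0.74 = 1.3514
μ = λ + 1/W = 5.29 + 1.3514 = 6.6414 per hr

Final: 6.6414 /hr


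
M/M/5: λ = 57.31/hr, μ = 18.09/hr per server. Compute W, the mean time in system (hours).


a = 3.1680; ρ = 0.6336; P₀ = 0.038549
Lq = P₀·a^c·ρ/(c!(1−ρ)²) = 0.48386
Wq = Lq/λ = 0.48386/57.31 = 0.008443 hr
W = Wq + 1/μ = 0.008443 + 0.05528 = 0.06372 hr

Final: 0.06372 hr


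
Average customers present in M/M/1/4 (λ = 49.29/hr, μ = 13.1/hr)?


ρ = 49.29/13.1 = 3.7626
L = ρ[1 − (K+1)ρ^K + Kρ^(K+1)] / [(1−ρ)(1−ρ^(K+1))]
Numerator: 3.7626·(1 − 5·200.424168 + 4·754.115058) = 7582.906754
Denominator: (-2.7626)·(-753.115058) = 2080.552209
L = 7582.906754/2080.552209 = 3.6447

Final: 3.6447


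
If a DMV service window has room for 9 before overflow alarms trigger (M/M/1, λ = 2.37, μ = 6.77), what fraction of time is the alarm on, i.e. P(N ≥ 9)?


ρ = 2.37/6.77 = 0.3501
P(N ≥ n) = ρ^n = 0.3501^9 = 0.00007897

Final: 0.00007897


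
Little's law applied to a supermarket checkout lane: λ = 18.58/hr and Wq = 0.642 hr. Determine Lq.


Lq = λWq = 18.58·0.642 = 11.9284

Final: 11.9284


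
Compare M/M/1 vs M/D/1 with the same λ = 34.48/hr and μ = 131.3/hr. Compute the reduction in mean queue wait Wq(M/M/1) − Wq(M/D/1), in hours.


ρ = 34.48/131.3 = 0.2626
Wq(M/M/1) = ρ/(μ−λ) = 0.2626/96.82 = 0.002712 hr
Wq(M/D/1) = ρ/(2(μ−λ)) = 0.001356 hr
Savings = 0.002712 − 0.001356 = 0.001356 hr

Final: 0.001356 hr


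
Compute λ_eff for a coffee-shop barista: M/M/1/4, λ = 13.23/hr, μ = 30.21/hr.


ρ = 0.4379; P_K = (1−ρ)ρ^4/(1−ρ^5) = 0.021012
λ_eff = λ(1 − P_K) = 13.23·(1 − 0.021012) = 13.23·0.978988 = 12.9520 /hr

Final: 12.9520 /hr


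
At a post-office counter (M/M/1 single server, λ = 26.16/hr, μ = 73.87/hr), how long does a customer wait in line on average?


ρ = 26.16/73.87 = 0.3541
Wq = ρ/(μ−λ) = 0.3541/(73.87 − 26.16) = 0.3541/47.71 = 0.007423 hr

Final: 0.007423 hr


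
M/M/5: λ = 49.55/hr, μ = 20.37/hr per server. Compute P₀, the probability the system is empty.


a = λ/μ = 49.55/20.37 = 2.4325; ρ = a/c = 0.4865
Σ_{k=0}^{4} a^k/k! (terms k=0..4) = 1.00000 + 2.43250 + 2.95853 + 2.39887 + 1.45881 = 10.24871
Tail: a^5/(5!(1−ρ)) = 85.16539/(120·0.5135) = 1.38211
P₀ = 1/(10.24871 + 1.38211) = 1/11.63081 = 0.085979

Final: 0.085979


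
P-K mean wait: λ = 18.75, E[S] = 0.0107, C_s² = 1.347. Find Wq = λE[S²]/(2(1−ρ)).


ρ = λ·E[S] = 18.75·0.0107 = 0.2006
E[S²] = E[S]²(1+C_s²) = 0.0107²·(1+1.347) = 0.0002687
Wq = λ·E[S²]/(2(1−ρ)) = 18.75·0.0002687/(2·0.7994) = 0.003151 hr

Final: 0.003151 hr


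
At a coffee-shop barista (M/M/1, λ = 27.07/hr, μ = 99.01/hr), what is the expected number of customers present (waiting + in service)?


ρ = λ/μ = 27.07/99.01 = 0.2734
L = ρ/(1−ρ) = 0.2734/(1 − 0.2734) = 0.2734/0.7266 = 0.3763

Final: 0.3763


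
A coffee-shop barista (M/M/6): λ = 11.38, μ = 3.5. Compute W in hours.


a = 3.2514; ρ = 0.5419; P₀ = 0.037688
Lq = P₀·a^c·ρ/(c!(1−ρ)²) = 0.15971
Wq = Lq/λ = 0.15971/11.38 = 0.01403 hr
W = Wq + 1/μ = 0.01403 + 0.28571 = 0.29975 hr

Final: 0.29975 hr


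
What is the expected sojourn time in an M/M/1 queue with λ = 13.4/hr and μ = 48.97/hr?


W = 1/(μ−λ) = 1/(48.97 − 13.4) = 1/35.57 = 0.02811 hr

Final: 0.02811 hr


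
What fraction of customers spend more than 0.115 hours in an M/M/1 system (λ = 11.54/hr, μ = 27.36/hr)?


W ~ Exponential(μ−λ) for M/M/1.
μ − λ = 27.36 − 11.54 = 15.8200
P(W > t) = e^{−(μ−λ)t} = e^{−1.8193} = 0.162139

Final: 0.162139


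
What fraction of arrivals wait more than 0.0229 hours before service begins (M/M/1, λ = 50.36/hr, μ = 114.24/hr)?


ρ = 50.36/114.24 = 0.4408
P(Wq > t) = ρ·e^{−(μ−λ)t} = 0.4408·e^{−1.4629}
= 0.4408·0.231575 = 0.102084

Final: 0.102084


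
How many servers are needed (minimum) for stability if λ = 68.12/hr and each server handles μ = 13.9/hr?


Stability requires cμ > λ ⇔ c > λ/μ.
λ/μ = 68.12/13.9 = 4.9007
Minimum integer c = ⌊4.9007⌋ + 1 = 5
Check: 5·13.9 = 69.50 > 68.12, while 4·13.9 = 55.60 ≤ 68.12

Final: 5 servers


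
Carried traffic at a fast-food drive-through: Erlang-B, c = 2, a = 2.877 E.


B(2,2.877) = 0.516316 (Erlang-B)
Carried load = a(1 − B) = 2.877·(1 − 0.516316) = 2.877·0.483684 = 1.3916 E

Final: 1.3916 Erlangs


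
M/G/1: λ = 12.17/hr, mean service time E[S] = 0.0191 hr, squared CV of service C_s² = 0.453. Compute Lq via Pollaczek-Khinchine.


ρ = λ·E[S] = 12.17·0.0191 = 0.2324
Lq = ρ²(1+C_s²)/(2(1−ρ)) = 0.05403·(1+0.453)/(2·0.7676)
= 0.05403·1.4530/1.5351 = 0.05114

Final: 0.05114


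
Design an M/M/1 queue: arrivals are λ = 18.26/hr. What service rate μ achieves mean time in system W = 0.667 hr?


W = 1/(μ−λ) ⇒ μ − λ = 1/W = 1/0.667 = 1.4993
μ = λ + 1/W = 18.26 + 1.4993 = 19.7593 per hr

Final: 19.7593 /hr


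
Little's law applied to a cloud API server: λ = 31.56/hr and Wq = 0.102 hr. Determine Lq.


Lq = λWq = 31.56·0.102 = 3.2191

Final: 3.2191


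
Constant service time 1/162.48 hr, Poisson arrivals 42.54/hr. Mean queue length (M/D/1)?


ρ = 42.54/162.48 = 0.2618
M/D/1: Lq = ρ²/(2(1−ρ)) = 0.06855/(2·0.7382) = 0.04643

Final: 0.04643


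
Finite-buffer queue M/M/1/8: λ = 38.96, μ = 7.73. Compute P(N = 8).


ρ = λ/μ = 38.96/7.73 = 5.0401
P_K = (1−ρ)ρ^K/(1−ρ^(K+1)) = (-4.0401·416404.711042)/(1 − 2098722.838575)
= -1682318.127534/-2098721.838575 = 0.801592

Final: 0.801592


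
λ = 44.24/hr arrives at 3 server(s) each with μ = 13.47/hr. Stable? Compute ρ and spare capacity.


Total capacity cμ = 3·13.47 = 40.41/hr
ρ = λ/(cμ) = 44.24/40.41 = 1.0948
Stable ⇔ ρ < 1: NO
Spare capacity = cμ − λ = 40.41 − 44.24 = -3.83/hr

Final: ρ = 1.0948; unstable; margin = -3.83/hr


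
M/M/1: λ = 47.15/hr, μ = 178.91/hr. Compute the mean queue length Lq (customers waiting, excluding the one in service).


ρ = 47.15/178.91 = 0.2635
Lq = ρ²/(1−ρ) = 0.06945/0.7365 = 0.09431

Final: 0.09431


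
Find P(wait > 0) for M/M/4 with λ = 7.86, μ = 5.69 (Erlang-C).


a = λ/μ = 1.3814; ρ = a/4 = 0.3453
P₀ = 0.249593 (from M/M/c formula)
C(c,a) = [a^c/(c!(1−ρ))]·P₀ = [3.64117/(24·0.6547)]·0.249593
= 0.23175·0.249593 = 0.057843

Final: 0.057843


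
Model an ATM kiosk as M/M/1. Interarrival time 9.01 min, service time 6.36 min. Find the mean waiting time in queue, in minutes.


λ = 60/9.01 = 6.6593 /hr
μ = 60/6.36 = 9.4340 /hr
ρ = λ/μ = 6.6593/9.4340 = 0.7059
Wq = ρ/(μ−λ) = 0.7059/(9.4340−6.6593) = 0.25440 hr
In minutes: 0.25440·60 = 15.264 min

Final: 15.264 min


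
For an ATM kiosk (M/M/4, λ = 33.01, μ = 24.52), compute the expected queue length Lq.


a = λ/μ = 1.3462; ρ = a/4 = 0.3366
P₀ = 0.258706
Lq = P₀·a^c·ρ / (c!·(1−ρ)²) = 0.258706·3.28473·0.3366/(24·0.44015)
= 0.02707

Final: 0.02707


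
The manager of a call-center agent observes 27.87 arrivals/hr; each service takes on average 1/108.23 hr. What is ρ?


ρ = λ/μ = 27.87/108.23 = 0.2575

Final: 0.2575


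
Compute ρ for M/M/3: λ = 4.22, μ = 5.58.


ρ = λ/(cμ) = 4.22/(3·5.58) = 4.22/16.74 = 0.2521

Final: 0.2521


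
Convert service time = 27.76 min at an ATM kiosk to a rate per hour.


μ = 1/(service time) in consistent units.
1 hour = 60 min, so μ = 60/27.76 = 2.1614 per hour

Final: 2.1614 /hr


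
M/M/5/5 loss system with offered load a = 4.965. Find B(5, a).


B(c,a) = (a^c/c!) / Σ_{k=0}^{c} a^k/k!
a^5/5! = 25.142880
Σ terms (k=0..5): 1.00000 + 4.96500 + 12.32561 + 20.39889 + 25.32012 + 25.14288 = 89.152502
B = 25.142880/89.152502 = 0.282021

Final: 0.282021


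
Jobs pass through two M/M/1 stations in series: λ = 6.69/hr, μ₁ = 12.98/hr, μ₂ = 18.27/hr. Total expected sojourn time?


Each node sees arrival rate λ = 6.69/hr (tandem ⇒ throughput preserved).
W₁ = 1/(μ₁−λ) = 1/(12.98−6.69) = 0.15898 hr
W₂ = 1/(μ₂−λ) = 1/(18.27−6.69) = 0.08636 hr
W_total = W₁ + W₂ = 0.15898 + 0.08636 = 0.24534 hr

Final: 0.24534 hr


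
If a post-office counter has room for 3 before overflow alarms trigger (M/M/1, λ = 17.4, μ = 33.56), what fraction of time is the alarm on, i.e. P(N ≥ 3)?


ρ = 17.4/33.56 = 0.5185
P(N ≥ n) = ρ^n = 0.5185^3 = 0.139374

Final: 0.139374


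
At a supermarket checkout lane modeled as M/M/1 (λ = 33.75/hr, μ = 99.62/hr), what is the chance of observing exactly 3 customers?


ρ = 33.75/99.62 = 0.3388
P_n = (1−ρ)·ρ^n = (1 − 0.3388)·0.3388^3 = 0.6612·0.038885 = 0.025711

Final: 0.025711


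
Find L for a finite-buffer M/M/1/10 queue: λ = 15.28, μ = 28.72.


ρ = 15.28/28.72 = 0.5320
L = ρ[1 − (K+1)ρ^K + Kρ^(K+1)] / [(1−ρ)(1−ρ^(K+1))]
Numerator: 0.5320·(1 − 11·0.001817 + 10·0.0009668) = 0.526542
Denominator: (0.4680)·(0.999033) = 0.467514
L = 0.526542/0.467514 = 1.1263

Final: 1.1263


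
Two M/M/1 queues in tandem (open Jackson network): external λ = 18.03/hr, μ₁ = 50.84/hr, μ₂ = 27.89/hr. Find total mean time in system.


Each node sees arrival rate λ = 18.03/hr (tandem ⇒ throughput preserved).
W₁ = 1/(μ₁−λ) = 1/(50.84−18.03) = 0.03048 hr
W₂ = 1/(μ₂−λ) = 1/(27.89−18.03) = 0.10142 hr
W_total = W₁ + W₂ = 0.03048 + 0.10142 = 0.13190 hr

Final: 0.13190 hr


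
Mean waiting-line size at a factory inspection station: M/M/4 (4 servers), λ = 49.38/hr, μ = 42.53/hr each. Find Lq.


a = λ/μ = 1.1611; ρ = a/4 = 0.2903
P₀ = 0.312241
Lq = P₀·a^c·ρ / (c!·(1−ρ)²) = 0.312241·1.81728·0.2903/(24·0.50372)
= 0.01362

Final: 0.01362


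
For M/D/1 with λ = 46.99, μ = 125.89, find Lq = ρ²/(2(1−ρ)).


ρ = 46.99/125.89 = 0.3733
M/D/1: Lq = ρ²/(2(1−ρ)) = 0.1393/(2·0.6267) = 0.11115

Final: 0.11115


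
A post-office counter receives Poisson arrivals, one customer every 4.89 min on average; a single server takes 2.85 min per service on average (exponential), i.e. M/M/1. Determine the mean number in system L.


λ = 60/4.89 = 12.2699 /hr
μ = 60/2.85 = 21.0526 /hr
ρ = λ/μ = 12.2699/21.0526 = 0.5828
L = ρ/(1−ρ) = 0.5828/0.4172 = 1.3971

Final: 1.3971


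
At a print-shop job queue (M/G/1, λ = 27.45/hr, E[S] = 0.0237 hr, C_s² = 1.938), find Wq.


ρ = λ·E[S] = 27.45·0.0237 = 0.6506
E[S²] = E[S]²(1+C_s²) = 0.0237²·(1+1.938) = 0.001650
Wq = λ·E[S²]/(2(1−ρ)) = 27.45·0.001650/(2·0.3494) = 0.06482 hr

Final: 0.06482 hr


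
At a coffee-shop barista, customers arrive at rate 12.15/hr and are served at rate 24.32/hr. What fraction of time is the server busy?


ρ = λ/μ = 12.15/24.32 = 0.4996

Final: 0.4996


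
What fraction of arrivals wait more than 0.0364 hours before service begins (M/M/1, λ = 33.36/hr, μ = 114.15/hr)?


ρ = 33.36/114.15 = 0.2922
P(Wq > t) = ρ·e^{−(μ−λ)t} = 0.2922·e^{−2.9408}
= 0.2922·0.052826 = 0.015438

Final: 0.015438


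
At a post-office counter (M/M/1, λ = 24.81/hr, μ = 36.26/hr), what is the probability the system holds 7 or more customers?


ρ = 24.81/36.26 = 0.6842
P(N ≥ n) = ρ^n = 0.6842^7 = 0.070209

Final: 0.070209


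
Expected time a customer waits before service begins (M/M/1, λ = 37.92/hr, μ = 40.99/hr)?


ρ = 37.92/40.99 = 0.9251
Wq = ρ/(μ−λ) = 0.9251/(40.99 − 37.92) = 0.9251/3.07 = 0.3013 hr

Final: 0.3013 hr


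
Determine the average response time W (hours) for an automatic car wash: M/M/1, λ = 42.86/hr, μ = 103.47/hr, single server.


W = 1/(μ−λ) = 1/(103.47 − 42.86) = 1/60.61 = 0.01650 hr

Final: 0.01650 hr


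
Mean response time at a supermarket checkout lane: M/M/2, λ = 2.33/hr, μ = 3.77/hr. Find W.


a = 0.6180; ρ = 0.3090; P₀ = 0.527862
Lq = P₀·a^c·ρ/(c!(1−ρ)²) = 0.06525
Wq = Lq/λ = 0.06525/2.33 = 0.02800 hr
W = Wq + 1/μ = 0.02800 + 0.26525 = 0.29326 hr

Final: 0.29326 hr


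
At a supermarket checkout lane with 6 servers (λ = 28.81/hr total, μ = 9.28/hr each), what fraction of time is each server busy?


ρ = λ/(cμ) = 28.81/(6·9.28) = 28.81/55.68 = 0.5174

Final: 0.5174


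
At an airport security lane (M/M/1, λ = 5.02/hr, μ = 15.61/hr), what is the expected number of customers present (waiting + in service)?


ρ = λ/μ = 5.02/15.61 = 0.3216
L = ρ/(1−ρ) = 0.3216/(1 − 0.3216) = 0.3216/0.6784 = 0.4740

Final: 0.4740


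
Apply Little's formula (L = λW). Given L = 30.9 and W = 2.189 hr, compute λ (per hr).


λ = L/W = 30.9/2.189 = 14.1160 /hr

Final: 14.1160 /hr


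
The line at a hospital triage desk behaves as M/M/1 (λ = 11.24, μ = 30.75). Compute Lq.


ρ = 11.24/30.75 = 0.3655
Lq = ρ²/(1−ρ) = 0.1336/0.6345 = 0.2106

Final: 0.2106


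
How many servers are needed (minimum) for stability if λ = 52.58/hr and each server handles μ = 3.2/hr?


Stability requires cμ > λ ⇔ c > λ/μ.
λ/μ = 52.58/3.2 = 16.4312
Minimum integer c = ⌊16.4312⌋ + 1 = 17
Check: 17·3.2 = 54.40 > 52.58, while 16·3.2 = 51.20 ≤ 52.58

Final: 17 servers


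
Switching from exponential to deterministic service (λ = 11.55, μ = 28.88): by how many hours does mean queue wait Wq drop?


ρ = 11.55/28.88 = 0.3999
Wq(M/M/1) = ρ/(μ−λ) = 0.3999/17.33 = 0.02308 hr
Wq(M/D/1) = ρ/(2(μ−λ)) = 0.01154 hr
Savings = 0.02308 − 0.01154 = 0.01154 hr

Final: 0.01154 hr


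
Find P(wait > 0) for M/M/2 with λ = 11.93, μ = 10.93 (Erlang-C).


a = λ/μ = 1.0915; ρ = a/2 = 0.5457
P₀ = 0.293874 (from M/M/c formula)
C(c,a) = [a^c/(c!(1−ρ))]·P₀ = [1.19135/(2·0.4543)]·0.293874
= 1.31133·0.293874 = 0.385365

Final: 0.385365


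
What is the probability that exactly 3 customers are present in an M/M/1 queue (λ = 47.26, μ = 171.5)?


ρ = 47.26/171.5 = 0.2756
P_n = (1−ρ)·ρ^n = (1 − 0.2756)·0.2756^3 = 0.7244·0.020926 = 0.015160

Final: 0.015160


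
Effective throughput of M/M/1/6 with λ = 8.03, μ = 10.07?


ρ = 0.7974; P_K = (1−ρ)ρ^6/(1−ρ^7) = 0.065518
λ_eff = λ(1 − P_K) = 8.03·(1 − 0.065518) = 8.03·0.934482 = 7.5039 /hr

Final: 7.5039 /hr


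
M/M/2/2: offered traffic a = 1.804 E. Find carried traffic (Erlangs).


B(2,1.804) = 0.367215 (Erlang-B)
Carried load = a(1 − B) = 1.804·(1 − 0.367215) = 1.804·0.632785 = 1.1415 E

Final: 1.1415 Erlangs


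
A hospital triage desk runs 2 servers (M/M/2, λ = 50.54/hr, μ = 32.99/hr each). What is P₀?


a = λ/μ = 50.54/32.99 = 1.5320; ρ = a/c = 0.7660
Σ_{k=0}^{1} a^k/k! (terms k=0..1) = 1.00000 + 1.53198 = 2.53198
Tail: a^2/(2!(1−ρ)) = 2.34696/(2·0.2340) = 5.01465
P₀ = 1/(2.53198 + 5.01465) = 1/7.54663 = 0.132509

Final: 0.132509


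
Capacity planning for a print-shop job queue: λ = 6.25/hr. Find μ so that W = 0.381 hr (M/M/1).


W = 1/(μ−λ) ⇒ μ − λ = 1/W = 1/0.381 = 2.6247
μ = λ + 1/W = 6.25 + 2.6247 = 8.8747 per hr

Final: 8.8747 /hr


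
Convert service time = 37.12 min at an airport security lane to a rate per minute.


μ = 1/(service time) in consistent units.
1 minute = 1 min, so μ = 1/37.12 = 0.02694 per minute

Final: 0.02694 /min


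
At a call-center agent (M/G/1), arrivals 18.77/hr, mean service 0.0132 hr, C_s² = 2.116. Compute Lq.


ρ = λ·E[S] = 18.77·0.0132 = 0.2478
Lq = ρ²(1+C_s²)/(2(1−ρ)) = 0.06139·(1+2.116)/(2·0.7522)
= 0.06139·3.1160/1.5045 = 0.12714

Final: 0.12714


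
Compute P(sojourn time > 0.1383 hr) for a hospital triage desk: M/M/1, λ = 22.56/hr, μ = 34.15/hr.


W ~ Exponential(μ−λ) for M/M/1.
μ − λ = 34.15 − 22.56 = 11.5900
P(W > t) = e^{−(μ−λ)t} = e^{−1.6029} = 0.201312

Final: 0.201312


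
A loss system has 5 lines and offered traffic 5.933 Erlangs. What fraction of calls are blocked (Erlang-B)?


B(c,a) = (a^c/c!) / Σ_{k=0}^{c} a^k/k!
a^5/5! = 61.261905
Σ terms (k=0..5): 1.00000 + 5.93300 + 17.60024 + 34.80742 + 51.62810 + 61.26190 = 172.230667
B = 61.261905/172.230667 = 0.355697

Final: 0.355697


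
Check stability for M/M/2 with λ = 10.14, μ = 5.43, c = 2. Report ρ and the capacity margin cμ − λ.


Total capacity cμ = 2·5.43 = 10.86/hr
ρ = λ/(cμ) = 10.14/10.86 = 0.9337
Stable ⇔ ρ < 1: YES
Spare capacity = cμ − λ = 10.86 − 10.14 = 0.72/hr

Final: ρ = 0.9337; stable; margin = 0.72/hr


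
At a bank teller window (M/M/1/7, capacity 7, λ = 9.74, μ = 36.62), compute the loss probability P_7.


ρ = λ/μ = 9.74/36.62 = 0.2660
P_K = (1−ρ)ρ^K/(1−ρ^(K+1)) = (0.7340·0.00009416)/(1 − 0.00002505)
= 0.00006912/0.999975 = 0.00006912

Final: 0.00006912


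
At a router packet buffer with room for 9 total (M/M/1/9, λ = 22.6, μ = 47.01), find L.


ρ = 22.6/47.01 = 0.4807
L = ρ[1 − (K+1)ρ^K + Kρ^(K+1)] / [(1−ρ)(1−ρ^(K+1))]
Numerator: 0.4807·(1 − 10·0.001372 + 9·0.0006595) = 0.477008
Denominator: (0.5193)·(0.999341) = 0.518909
L = 0.477008/0.518909 = 0.9193

Final: 0.9193


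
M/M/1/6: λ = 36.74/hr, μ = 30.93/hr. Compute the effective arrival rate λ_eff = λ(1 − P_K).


ρ = 1.1878; P_K = (1−ρ)ρ^6/(1−ρ^7) = 0.225815
λ_eff = λ(1 − P_K) = 36.74·(1 − 0.225815) = 36.74·0.774185 = 28.4436 /hr

Final: 28.4436 /hr


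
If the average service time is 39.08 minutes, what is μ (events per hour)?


μ = 1/(service time) in consistent units.
1 hour = 60 min, so μ = 60/39.08 = 1.5353 per hour

Final: 1.5353 /hr


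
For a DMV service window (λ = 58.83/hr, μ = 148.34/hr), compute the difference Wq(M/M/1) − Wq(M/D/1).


ρ = 58.83/148.34 = 0.3966
Wq(M/M/1) = ρ/(μ−λ) = 0.3966/89.51 = 0.004431 hr
Wq(M/D/1) = ρ/(2(μ−λ)) = 0.002215 hr
Savings = 0.004431 − 0.002215 = 0.002215 hr

Final: 0.002215 hr


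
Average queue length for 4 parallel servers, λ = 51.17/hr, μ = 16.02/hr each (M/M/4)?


a = λ/μ = 3.1941; ρ = a/4 = 0.7985
P₀ = 0.027583
Lq = P₀·a^c·ρ / (c!·(1−ρ)²) = 0.027583·104.09063·0.7985/(24·0.04059)
= 2.35356

Final: 2.35356


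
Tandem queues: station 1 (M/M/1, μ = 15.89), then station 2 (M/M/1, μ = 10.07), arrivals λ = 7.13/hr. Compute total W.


Each node sees arrival rate λ = 7.13/hr (tandem ⇒ throughput preserved).
W₁ = 1/(μ₁−λ) = 1/(15.89−7.13) = 0.11416 hr
W₂ = 1/(μ₂−λ) = 1/(10.07−7.13) = 0.34014 hr
W_total = W₁ + W₂ = 0.11416 + 0.34014 = 0.45429 hr

Final: 0.45429 hr


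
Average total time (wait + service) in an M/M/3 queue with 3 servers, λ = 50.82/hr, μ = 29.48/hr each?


a = 1.7239; ρ = 0.5746; P₀ = 0.160849
Lq = P₀·a^c·ρ/(c!(1−ρ)²) = 0.43615
Wq = Lq/λ = 0.43615/50.82 = 0.008582 hr
W = Wq + 1/μ = 0.008582 + 0.03392 = 0.04250 hr

Final: 0.04250 hr


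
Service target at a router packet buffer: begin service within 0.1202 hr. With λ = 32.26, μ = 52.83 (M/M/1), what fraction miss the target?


ρ = 32.26/52.83 = 0.6106
P(Wq > t) = ρ·e^{−(μ−λ)t} = 0.6106·e^{−2.4725}
= 0.6106·0.084372 = 0.051521

Final: 0.051521


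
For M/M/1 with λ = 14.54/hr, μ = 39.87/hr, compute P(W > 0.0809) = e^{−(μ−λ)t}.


W ~ Exponential(μ−λ) for M/M/1.
μ − λ = 39.87 − 14.54 = 25.3300
P(W > t) = e^{−(μ−λ)t} = e^{−2.0492} = 0.128838

Final: 0.128838


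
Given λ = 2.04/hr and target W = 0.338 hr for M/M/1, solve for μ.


W = 1/(μ−λ) ⇒ μ − λ = 1/W = 1/0.338 = 2.9586
μ = λ + 1/W = 2.04 + 2.9586 = 4.9986 per hr

Final: 4.9986 /hr


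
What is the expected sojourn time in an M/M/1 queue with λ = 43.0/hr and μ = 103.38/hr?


W = 1/(μ−λ) = 1/(103.38 − 43.0) = 1/60.38 = 0.01656 hr

Final: 0.01656 hr


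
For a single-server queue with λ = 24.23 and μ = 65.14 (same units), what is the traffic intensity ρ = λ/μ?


ρ = λ/μ = 24.23/65.14 = 0.3720

Final: 0.3720


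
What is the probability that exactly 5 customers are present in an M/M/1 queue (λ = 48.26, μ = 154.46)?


ρ = 48.26/154.46 = 0.3124
P_n = (1−ρ)·ρ^n = (1 − 0.3124)·0.3124^5 = 0.6876·0.002978 = 0.002047

Final: 0.002047


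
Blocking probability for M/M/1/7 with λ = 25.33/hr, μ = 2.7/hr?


ρ = λ/μ = 25.33/2.7 = 9.3815
P_K = (1−ρ)ρ^K/(1−ρ^(K+1)) = (-8.3815·6395875.177439)/(1 − 60002784.535013)
= -53606909.357574/-60002783.535013 = 0.893407

Final: 0.893407


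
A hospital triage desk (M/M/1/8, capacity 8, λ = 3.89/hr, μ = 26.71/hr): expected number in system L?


ρ = 3.89/26.71 = 0.1456
L = ρ[1 − (K+1)ρ^K + Kρ^(K+1)] / [(1−ρ)(1−ρ^(K+1))]
Numerator: 0.1456·(1 − 9·0.0000002024 + 8·0.00000002948) = 0.145638
Denominator: (0.8544)·(1.000000) = 0.854362
L = 0.145638/0.854362 = 0.1705

Final: 0.1705


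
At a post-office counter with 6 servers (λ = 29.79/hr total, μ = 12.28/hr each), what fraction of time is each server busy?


ρ = λ/(cμ) = 29.79/(6·12.28) = 29.79/73.68 = 0.4043

Final: 0.4043


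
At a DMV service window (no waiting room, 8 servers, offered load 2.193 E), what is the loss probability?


B(c,a) = (a^c/c!) / Σ_{k=0}^{c} a^k/k!
a^8/8! = 0.013267
Σ terms (k=0..8): 1.00000 + 2.19300 + 2.40462 + 1.75778 + 0.96370 + 0.42268 + 0.15449 + 0.04840 + 0.01327 = 8.957945
B = 0.013267/8.957945 = 0.001481

Final: 0.001481


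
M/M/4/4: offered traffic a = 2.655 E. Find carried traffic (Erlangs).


B(4,2.655) = 0.167382 (Erlang-B)
Carried load = a(1 − B) = 2.655·(1 − 0.167382) = 2.655·0.832618 = 2.2106 E

Final: 2.2106 Erlangs


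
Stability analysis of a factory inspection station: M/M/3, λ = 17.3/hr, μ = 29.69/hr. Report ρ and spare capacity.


Total capacity cμ = 3·29.69 = 89.07/hr
ρ = λ/(cμ) = 17.3/89.07 = 0.1942
Stable ⇔ ρ < 1: YES
Spare capacity = cμ − λ = 89.07 − 17.3 = 71.77/hr

Final: ρ = 0.1942; stable; margin = 71.77/hr


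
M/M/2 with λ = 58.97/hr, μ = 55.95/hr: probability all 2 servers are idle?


a = λ/μ = 58.97/55.95 = 1.0540; ρ = a/c = 0.5270
Σ_{k=0}^{1} a^k/k! (terms k=0..1) = 1.00000 + 1.05398 = 2.05398
Tail: a^2/(2!(1−ρ)) = 1.11087/(2·0.4730) = 1.17425
P₀ = 1/(2.05398 + 1.17425) = 1/3.22823 = 0.309768

Final: 0.309768


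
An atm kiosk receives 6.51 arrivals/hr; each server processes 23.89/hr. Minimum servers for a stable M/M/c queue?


Stability requires cμ > λ ⇔ c > λ/μ.
λ/μ = 6.51/23.89 = 0.2725
Minimum integer c = ⌊0.2725⌋ + 1 = 1
Check: 1·23.89 = 23.89 > 6.51, while 0·23.89 = 0.00 ≤ 6.51

Final: 1 servers


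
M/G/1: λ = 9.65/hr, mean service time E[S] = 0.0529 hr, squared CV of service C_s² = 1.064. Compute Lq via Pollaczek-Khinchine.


ρ = λ·E[S] = 9.65·0.0529 = 0.5105
Lq = ρ²(1+C_s²)/(2(1−ρ)) = 0.2606·(1+1.064)/(2·0.4895)
= 0.2606·2.0640/0.9790 = 0.54939

Final: 0.54939


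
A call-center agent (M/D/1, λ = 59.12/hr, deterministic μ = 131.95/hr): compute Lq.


ρ = 59.12/131.95 = 0.4480
M/D/1: Lq = ρ²/(2(1−ρ)) = 0.2007/(2·0.5520) = 0.18185

Final: 0.18185


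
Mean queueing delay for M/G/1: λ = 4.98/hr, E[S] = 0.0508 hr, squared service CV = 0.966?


ρ = λ·E[S] = 4.98·0.0508 = 0.2530
E[S²] = E[S]²(1+C_s²) = 0.0508²·(1+0.966) = 0.005074
Wq = λ·E[S²]/(2(1−ρ)) = 4.98·0.005074/(2·0.7470) = 0.01691 hr

Final: 0.01691 hr


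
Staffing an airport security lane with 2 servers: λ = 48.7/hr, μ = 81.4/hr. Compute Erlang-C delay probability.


a = λ/μ = 0.5983; ρ = a/2 = 0.2991
P₀ = 0.539480 (from M/M/c formula)
C(c,a) = [a^c/(c!(1−ρ))]·P₀ = [0.35794/(2·0.7009)]·0.539480
= 0.25536·0.539480 = 0.137760

Final: 0.137760


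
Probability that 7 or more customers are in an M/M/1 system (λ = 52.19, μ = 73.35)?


ρ = 52.19/73.35 = 0.7115
P(N ≥ n) = ρ^n = 0.7115^7 = 0.092323

Final: 0.092323


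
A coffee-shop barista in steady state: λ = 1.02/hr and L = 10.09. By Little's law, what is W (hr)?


W = L/λ = 10.09/1.02 = 9.8922 hr

Final: 9.8922 hr


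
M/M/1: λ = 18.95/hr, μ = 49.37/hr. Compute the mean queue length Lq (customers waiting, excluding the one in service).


ρ = 18.95/49.37 = 0.3838
Lq = ρ²/(1−ρ) = 0.1473/0.6162 = 0.2391

Final: 0.2391


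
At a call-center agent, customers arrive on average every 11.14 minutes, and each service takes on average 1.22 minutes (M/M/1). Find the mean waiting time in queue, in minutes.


λ = 60/11.14 = 5.3860 /hr
μ = 60/1.22 = 49.1803 /hr
ρ = λ/μ = 5.3860/49.1803 = 0.1095
Wq = ρ/(μ−λ) = 0.1095/(49.1803−5.3860) = 0.002501 hr
In minutes: 0.002501·60 = 0.1500 min

Final: 0.1500 min


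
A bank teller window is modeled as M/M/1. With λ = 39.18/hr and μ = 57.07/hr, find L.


ρ = λ/μ = 39.18/57.07 = 0.6865
L = ρ/(1−ρ) = 0.6865/(1 − 0.6865) = 0.6865/0.3135 = 2.1901

Final: 2.1901


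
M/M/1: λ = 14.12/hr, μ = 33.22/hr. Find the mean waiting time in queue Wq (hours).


ρ = 14.12/33.22 = 0.4250
Wq = ρ/(μ−λ) = 0.4250/(33.22 − 14.12) = 0.4250/19.10 = 0.02225 hr

Final: 0.02225 hr


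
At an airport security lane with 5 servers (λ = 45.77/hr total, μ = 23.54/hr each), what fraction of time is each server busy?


ρ = λ/(cμ) = 45.77/(5·23.54) = 45.77/117.70 = 0.3889

Final: 0.3889


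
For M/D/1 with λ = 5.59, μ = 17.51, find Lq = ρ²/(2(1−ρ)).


ρ = 5.59/17.51 = 0.3192
M/D/1: Lq = ρ²/(2(1−ρ)) = 0.1019/(2·0.6808) = 0.07486

Final: 0.07486


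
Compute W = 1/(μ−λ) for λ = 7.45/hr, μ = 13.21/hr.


W = 1/(μ−λ) = 1/(13.21 − 7.45) = 1/5.76 = 0.1736 hr

Final: 0.1736 hr


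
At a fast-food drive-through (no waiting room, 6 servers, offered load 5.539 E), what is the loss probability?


B(c,a) = (a^c/c!) / Σ_{k=0}^{c} a^k/k!
a^6/6! = 40.110280
Σ terms (k=0..6): 1.00000 + 5.53900 + 15.34026 + 28.32323 + 39.22060 + 43.44858 + 40.11028 = 172.981953
B = 40.110280/172.981953 = 0.231876

Final: 0.231876


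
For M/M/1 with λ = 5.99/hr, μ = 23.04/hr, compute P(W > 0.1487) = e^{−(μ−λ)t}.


W ~ Exponential(μ−λ) for M/M/1.
μ − λ = 23.04 − 5.99 = 17.0500
P(W > t) = e^{−(μ−λ)t} = e^{−2.5353} = 0.079235

Final: 0.079235


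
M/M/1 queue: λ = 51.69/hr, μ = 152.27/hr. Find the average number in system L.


ρ = λ/μ = 51.69/152.27 = 0.3395
L = ρ/(1−ρ) = 0.3395/(1 − 0.3395) = 0.3395/0.6605 = 0.5139

Final: 0.5139


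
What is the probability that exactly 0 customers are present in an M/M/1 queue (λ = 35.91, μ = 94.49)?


ρ = 35.91/94.49 = 0.3800
P_n = (1−ρ)·ρ^n = (1 − 0.3800)·0.3800^0 = 0.6200·1.000000 = 0.619960

Final: 0.619960


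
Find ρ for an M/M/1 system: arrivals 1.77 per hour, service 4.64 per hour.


ρ = λ/μ = 1.77/4.64 = 0.3815

Final: 0.3815


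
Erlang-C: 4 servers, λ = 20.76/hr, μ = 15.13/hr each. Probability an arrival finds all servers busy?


a = λ/μ = 1.3721; ρ = a/4 = 0.3430
P₀ = 0.251966 (from M/M/c formula)
C(c,a) = [a^c/(c!(1−ρ))]·P₀ = [3.54449/(24·0.6570)]·0.251966
= 0.22480·0.251966 = 0.056642

Final: 0.056642


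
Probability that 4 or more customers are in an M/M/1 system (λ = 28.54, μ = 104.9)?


ρ = 28.54/104.9 = 0.2721
P(N ≥ n) = ρ^n = 0.2721^4 = 0.005479

Final: 0.005479


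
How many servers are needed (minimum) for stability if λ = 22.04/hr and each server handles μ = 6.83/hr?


Stability requires cμ > λ ⇔ c > λ/μ.
λ/μ = 22.04/6.83 = 3.2269
Minimum integer c = ⌊3.2269⌋ + 1 = 4
Check: 4·6.83 = 27.32 > 22.04, while 3·6.83 = 20.49 ≤ 22.04

Final: 4 servers


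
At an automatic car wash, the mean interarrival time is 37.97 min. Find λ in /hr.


λ = 1/(interarrival time) in consistent units.
1 hour = 60 min, so λ = 60/37.97 = 1.5802 per hour

Final: 1.5802 /hr


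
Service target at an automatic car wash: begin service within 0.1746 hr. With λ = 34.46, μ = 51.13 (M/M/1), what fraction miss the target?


ρ = 34.46/51.13 = 0.6740
P(Wq > t) = ρ·e^{−(μ−λ)t} = 0.6740·e^{−2.9106}
= 0.6740·0.054444 = 0.036694

Final: 0.036694


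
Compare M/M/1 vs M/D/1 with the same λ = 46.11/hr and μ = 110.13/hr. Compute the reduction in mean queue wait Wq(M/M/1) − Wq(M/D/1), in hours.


ρ = 46.11/110.13 = 0.4187
Wq(M/M/1) = ρ/(μ−λ) = 0.4187/64.02 = 0.006540 hr
Wq(M/D/1) = ρ/(2(μ−λ)) = 0.003270 hr
Savings = 0.006540 − 0.003270 = 0.003270 hr

Final: 0.003270 hr


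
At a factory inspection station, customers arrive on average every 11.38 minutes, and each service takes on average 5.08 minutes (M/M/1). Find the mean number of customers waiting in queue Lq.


λ = 60/11.38 = 5.2724 /hr
μ = 60/5.08 = 11.8110 /hr
ρ = λ/μ = 5.2724/11.8110 = 0.4464
Lq = ρ²/(1−ρ) = 0.1993/0.5536 = 0.3600

Final: 0.3600


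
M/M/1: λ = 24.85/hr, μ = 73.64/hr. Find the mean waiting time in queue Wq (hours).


ρ = 24.85/73.64 = 0.3375
Wq = ρ/(μ−λ) = 0.3375/(73.64 − 24.85) = 0.3375/48.79 = 0.006916 hr

Final: 0.006916 hr


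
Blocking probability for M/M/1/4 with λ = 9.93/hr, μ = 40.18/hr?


ρ = λ/μ = 9.93/40.18 = 0.2471
P_K = (1−ρ)ρ^K/(1−ρ^(K+1)) = (0.7529·0.003730)/(1 − 0.0009219)
= 0.002808/0.999078 = 0.002811

Final: 0.002811


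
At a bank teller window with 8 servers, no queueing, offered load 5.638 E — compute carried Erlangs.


B(8,5.638) = 0.102170 (Erlang-B)
Carried load = a(1 − B) = 5.638·(1 − 0.102170) = 5.638·0.897830 = 5.0620 E

Final: 5.0620 Erlangs


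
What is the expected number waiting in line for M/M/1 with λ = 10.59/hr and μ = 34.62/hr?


ρ = 10.59/34.62 = 0.3059
Lq = ρ²/(1−ρ) = 0.09357/0.6941 = 0.1348

Final: 0.1348


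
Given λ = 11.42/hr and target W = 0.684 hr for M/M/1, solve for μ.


W = 1/(μ−λ) ⇒ μ − λ = 1/W = 1/0.684 = 1.4620
μ = λ + 1/W = 11.42 + 1.4620 = 12.8820 per hr

Final: 12.8820 /hr


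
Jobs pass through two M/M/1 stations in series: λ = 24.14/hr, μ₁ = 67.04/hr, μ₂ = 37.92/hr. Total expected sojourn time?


Each node sees arrival rate λ = 24.14/hr (tandem ⇒ throughput preserved).
W₁ = 1/(μ₁−λ) = 1/(67.04−24.14) = 0.02331 hr
W₂ = 1/(μ₂−λ) = 1/(37.92−24.14) = 0.07257 hr
W_total = W₁ + W₂ = 0.02331 + 0.07257 = 0.09588 hr

Final: 0.09588 hr


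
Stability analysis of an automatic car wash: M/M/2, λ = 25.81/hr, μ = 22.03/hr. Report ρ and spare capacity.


Total capacity cμ = 2·22.03 = 44.06/hr
ρ = λ/(cμ) = 25.81/44.06 = 0.5858
Stable ⇔ ρ < 1: YES
Spare capacity = cμ − λ = 44.06 − 25.81 = 18.25/hr

Final: ρ = 0.5858; stable; margin = 18.25/hr


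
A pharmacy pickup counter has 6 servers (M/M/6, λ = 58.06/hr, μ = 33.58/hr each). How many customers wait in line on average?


a = λ/μ = 1.7290; ρ = a/6 = 0.2882
P₀ = 0.177353
Lq = P₀·a^c·ρ / (c!·(1−ρ)²) = 0.177353·26.71641·0.2882/(720·0.50671)
= 0.003743

Final: 0.003743


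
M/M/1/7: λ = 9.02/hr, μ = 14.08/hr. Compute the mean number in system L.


ρ = 9.02/14.08 = 0.6406
L = ρ[1 − (K+1)ρ^K + Kρ^(K+1)] / [(1−ρ)(1−ρ^(K+1))]
Numerator: 0.6406·(1 − 8·0.044282 + 7·0.028368) = 0.540893
Denominator: (0.3594)·(0.971632) = 0.349180
L = 0.540893/0.349180 = 1.5490

Final: 1.5490


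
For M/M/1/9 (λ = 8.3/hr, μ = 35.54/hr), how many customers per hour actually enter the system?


ρ = 0.2335; P_K = (1−ρ)ρ^9/(1−ρ^10) = 0.000001584
λ_eff = λ(1 − P_K) = 8.3·(1 − 0.000001584) = 8.3·0.999998 = 8.3000 /hr

Final: 8.3000 /hr


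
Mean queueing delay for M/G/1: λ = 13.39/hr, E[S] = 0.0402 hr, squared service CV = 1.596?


ρ = λ·E[S] = 13.39·0.0402 = 0.5383
E[S²] = E[S]²(1+C_s²) = 0.0402²·(1+1.596) = 0.004195
Wq = λ·E[S²]/(2(1−ρ)) = 13.39·0.004195/(2·0.4617) = 0.06083 hr

Final: 0.06083 hr


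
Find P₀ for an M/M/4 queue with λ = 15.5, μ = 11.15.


a = λ/μ = 15.5/11.15 = 1.3901; ρ = a/c = 0.3475
Σ_{k=0}^{3} a^k/k! (terms k=0..3) = 1.00000 + 1.39013 + 0.96624 + 0.44773 = 3.80410
Tail: a^4/(4!(1−ρ)) = 3.73446/(24·0.6525) = 0.23848
P₀ = 1/(3.80410 + 0.23848) = 1/4.04259 = 0.247366

Final: 0.247366


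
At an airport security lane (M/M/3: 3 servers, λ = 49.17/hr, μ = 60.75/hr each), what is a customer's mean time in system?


a = 0.8094; ρ = 0.2698; P₀ = 0.442879
Lq = P₀·a^c·ρ/(c!(1−ρ)²) = 0.01980
Wq = Lq/λ = 0.01980/49.17 = 0.0004028 hr
W = Wq + 1/μ = 0.0004028 + 0.01646 = 0.01686 hr

Final: 0.01686 hr


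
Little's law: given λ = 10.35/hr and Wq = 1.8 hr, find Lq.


Lq = λWq = 10.35·1.8 = 18.6300

Final: 18.6300


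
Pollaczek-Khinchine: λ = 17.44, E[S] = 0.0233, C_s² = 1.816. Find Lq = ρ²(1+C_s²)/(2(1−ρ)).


ρ = λ·E[S] = 17.44·0.0233 = 0.4064
Lq = ρ²(1+C_s²)/(2(1−ρ)) = 0.1651·(1+1.816)/(2·0.5936)
= 0.1651·2.8160/1.1873 = 0.39163

Final: 0.39163


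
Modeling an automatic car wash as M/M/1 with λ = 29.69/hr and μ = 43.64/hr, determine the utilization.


ρ = λ/μ = 29.69/43.64 = 0.6803

Final: 0.6803


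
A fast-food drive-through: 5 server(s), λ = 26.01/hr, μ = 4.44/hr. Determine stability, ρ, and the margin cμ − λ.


Total capacity cμ = 5·4.44 = 22.20/hr
ρ = λ/(cμ) = 26.01/22.20 = 1.1716
Stable ⇔ ρ < 1: NO
Spare capacity = cμ − λ = 22.20 − 26.01 = -3.81/hr

Final: ρ = 1.1716; unstable; margin = -3.81/hr
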